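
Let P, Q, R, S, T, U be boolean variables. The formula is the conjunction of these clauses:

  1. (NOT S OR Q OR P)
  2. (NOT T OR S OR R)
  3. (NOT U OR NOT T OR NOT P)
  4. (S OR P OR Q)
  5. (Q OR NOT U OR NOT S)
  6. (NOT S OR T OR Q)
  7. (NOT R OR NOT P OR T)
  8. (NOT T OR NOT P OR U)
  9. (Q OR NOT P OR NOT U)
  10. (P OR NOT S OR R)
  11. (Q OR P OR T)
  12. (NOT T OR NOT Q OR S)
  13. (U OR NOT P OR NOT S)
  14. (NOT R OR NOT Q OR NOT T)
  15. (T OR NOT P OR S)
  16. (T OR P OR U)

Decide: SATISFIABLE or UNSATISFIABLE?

Try P = False.
Set Q = True and propagate.
The remaining clauses are satisfied by R = True, S = False, T = False, U = True.
Every clause has at least one true literal under this assignment.
So P=0, Q=1, R=1, S=0, T=0, U=1 is a satisfying assignment.

SATISFIABLE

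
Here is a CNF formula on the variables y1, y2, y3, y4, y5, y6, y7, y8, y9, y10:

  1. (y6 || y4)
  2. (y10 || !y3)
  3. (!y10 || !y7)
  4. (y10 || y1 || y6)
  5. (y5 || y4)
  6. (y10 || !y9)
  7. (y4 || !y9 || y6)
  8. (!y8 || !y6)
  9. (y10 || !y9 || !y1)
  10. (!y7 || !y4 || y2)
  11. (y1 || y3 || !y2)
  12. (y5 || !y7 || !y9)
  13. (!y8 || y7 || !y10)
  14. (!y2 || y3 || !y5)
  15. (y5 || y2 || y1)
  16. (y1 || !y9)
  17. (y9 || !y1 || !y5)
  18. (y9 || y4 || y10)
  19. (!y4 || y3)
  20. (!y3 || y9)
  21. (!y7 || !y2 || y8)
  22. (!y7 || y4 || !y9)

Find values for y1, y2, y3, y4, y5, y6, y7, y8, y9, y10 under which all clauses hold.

Set y1 = True and propagate.
Branch on y2: take y2 = False.
The remaining clauses are satisfied by y3 = True, y4 = True, y5 = True, y6 = True, y7 = False, y8 = False, y9 = True, y10 = True.

y1=T  y2=F  y3=T  y4=T  y5=T  y6=T  y7=F  y8=F  y9=T  y10=T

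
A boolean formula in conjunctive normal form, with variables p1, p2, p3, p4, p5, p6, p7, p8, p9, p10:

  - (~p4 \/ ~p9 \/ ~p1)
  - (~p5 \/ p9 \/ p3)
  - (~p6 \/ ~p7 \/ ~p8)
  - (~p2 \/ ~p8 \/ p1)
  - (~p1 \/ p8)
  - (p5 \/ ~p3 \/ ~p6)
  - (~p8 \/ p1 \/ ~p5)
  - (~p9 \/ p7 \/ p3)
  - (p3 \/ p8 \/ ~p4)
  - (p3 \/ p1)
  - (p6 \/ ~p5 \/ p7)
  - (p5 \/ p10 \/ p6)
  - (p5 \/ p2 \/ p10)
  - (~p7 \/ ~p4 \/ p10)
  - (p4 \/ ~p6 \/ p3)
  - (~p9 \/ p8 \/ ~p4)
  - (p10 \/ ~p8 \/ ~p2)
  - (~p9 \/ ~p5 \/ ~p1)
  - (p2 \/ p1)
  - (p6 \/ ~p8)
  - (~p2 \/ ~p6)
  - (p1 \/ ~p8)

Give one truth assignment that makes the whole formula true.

p1=T  p2=F  p3=T  p4=T  p5=T  p6=T  p7=F  p8=T  p9=F  p10=T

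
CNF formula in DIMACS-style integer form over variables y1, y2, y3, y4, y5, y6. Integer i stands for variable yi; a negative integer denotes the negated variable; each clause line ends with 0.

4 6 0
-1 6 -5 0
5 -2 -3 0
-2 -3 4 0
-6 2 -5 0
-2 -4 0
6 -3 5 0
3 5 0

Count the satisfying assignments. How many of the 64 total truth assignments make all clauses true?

8

Case analysis on y5 and y2:
  y5=1, y2=1: remaining (y1,y3,y4,y6) ∈ {(0,0,0,1); (1,0,0,1)} — 2.
  y5=1, y2=0: remaining (y1,y3,y4,y6) ∈ {(0,0,1,0); (0,1,1,0)} — 2.
  y5=0, y2=1: a clause becomes empty — 0.
  y5=0, y2=0: remaining (y1,y3,y4,y6) ∈ {(0,1,0,1); (0,1,1,1); (1,1,0,1); (1,1,1,1)} — 4.
Total: 2 + 2 + 0 + 4 = 8.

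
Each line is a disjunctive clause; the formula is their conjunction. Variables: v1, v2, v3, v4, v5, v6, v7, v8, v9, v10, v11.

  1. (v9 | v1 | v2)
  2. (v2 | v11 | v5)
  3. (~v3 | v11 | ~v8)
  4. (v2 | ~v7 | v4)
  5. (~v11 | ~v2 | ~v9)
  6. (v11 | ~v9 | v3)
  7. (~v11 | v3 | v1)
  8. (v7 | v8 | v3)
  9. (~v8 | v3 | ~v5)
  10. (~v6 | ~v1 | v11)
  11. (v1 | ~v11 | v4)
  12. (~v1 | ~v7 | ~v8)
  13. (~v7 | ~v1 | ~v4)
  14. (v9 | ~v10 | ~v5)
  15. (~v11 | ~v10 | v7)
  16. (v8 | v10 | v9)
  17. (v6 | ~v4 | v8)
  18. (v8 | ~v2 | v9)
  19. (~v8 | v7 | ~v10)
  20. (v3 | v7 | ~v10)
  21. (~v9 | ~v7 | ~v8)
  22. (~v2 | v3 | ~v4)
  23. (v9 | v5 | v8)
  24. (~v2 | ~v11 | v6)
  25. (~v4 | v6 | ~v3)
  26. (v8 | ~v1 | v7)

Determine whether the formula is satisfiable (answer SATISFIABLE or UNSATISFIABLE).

Branch on v1: take v1 = True.
Try v2 = False.
Try v3 = False.
For the remaining variables, v4 = True, v5 = False, v6 = False, v7 = False, v8 = True, v9 = False, v10 = False, v11 = True works.
So v1=1, v2=0, v3=0, v4=1, v5=0, v6=0, v7=0, v8=1, v9=0, v10=0, v11=1 is a satisfying assignment.

SATISFIABLE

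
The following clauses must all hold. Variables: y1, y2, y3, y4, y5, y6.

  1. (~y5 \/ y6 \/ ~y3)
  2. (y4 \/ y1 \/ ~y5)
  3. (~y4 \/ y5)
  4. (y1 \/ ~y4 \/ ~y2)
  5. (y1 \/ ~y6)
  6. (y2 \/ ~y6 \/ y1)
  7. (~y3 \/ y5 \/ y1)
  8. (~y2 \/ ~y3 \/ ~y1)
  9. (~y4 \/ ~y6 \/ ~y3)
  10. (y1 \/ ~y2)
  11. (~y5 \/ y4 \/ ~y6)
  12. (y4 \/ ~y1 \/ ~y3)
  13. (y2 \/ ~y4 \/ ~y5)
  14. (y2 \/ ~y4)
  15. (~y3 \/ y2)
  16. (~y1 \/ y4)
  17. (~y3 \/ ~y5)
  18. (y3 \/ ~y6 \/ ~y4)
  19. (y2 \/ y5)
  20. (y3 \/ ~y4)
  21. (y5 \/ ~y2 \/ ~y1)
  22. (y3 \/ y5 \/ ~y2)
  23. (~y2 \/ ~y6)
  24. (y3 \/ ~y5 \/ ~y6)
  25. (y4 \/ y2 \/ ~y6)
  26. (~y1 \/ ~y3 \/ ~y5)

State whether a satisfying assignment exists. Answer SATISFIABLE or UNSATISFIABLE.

UNSATISFIABLE

y2 = True:
  propagation gives y1=True, y3=False, y4=True; an empty clause results — contradiction.
y2 = False:
  propagation gives y4=False, y3=False, y1=False, y5=False; an empty clause results — contradiction.
Every branch closes, so no satisfying assignment exists.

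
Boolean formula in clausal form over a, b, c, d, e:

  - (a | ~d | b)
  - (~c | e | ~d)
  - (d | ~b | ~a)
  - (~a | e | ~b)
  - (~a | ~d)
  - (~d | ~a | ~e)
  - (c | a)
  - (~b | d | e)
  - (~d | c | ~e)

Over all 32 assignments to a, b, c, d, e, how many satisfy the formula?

Case analysis on d and a:
  d=1, a=1: a clause becomes empty — 0.
  d=1, a=0: remaining (b,c,e) ∈ {(1,1,1)} — 1.
  d=0, a=1: remaining (b,c,e) ∈ {(0,0,0); (0,0,1); (0,1,0); (0,1,1)} — 4.
  d=0, a=0: remaining (b,c,e) ∈ {(0,1,0); (0,1,1); (1,1,1)} — 3.
Total: 0 + 1 + 4 + 3 = 8.

8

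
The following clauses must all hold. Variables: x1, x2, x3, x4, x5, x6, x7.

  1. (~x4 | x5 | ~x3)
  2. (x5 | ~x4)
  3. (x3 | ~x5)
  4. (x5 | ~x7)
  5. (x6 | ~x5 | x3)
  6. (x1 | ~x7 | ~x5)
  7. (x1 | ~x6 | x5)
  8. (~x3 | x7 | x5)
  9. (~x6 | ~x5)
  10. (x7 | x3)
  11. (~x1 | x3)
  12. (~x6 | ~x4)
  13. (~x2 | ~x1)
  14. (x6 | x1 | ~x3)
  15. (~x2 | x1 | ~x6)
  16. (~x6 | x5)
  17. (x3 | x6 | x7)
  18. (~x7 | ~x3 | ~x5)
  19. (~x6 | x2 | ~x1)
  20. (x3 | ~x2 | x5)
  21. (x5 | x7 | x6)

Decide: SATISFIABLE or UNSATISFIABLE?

Pure literal: x4 appears only negated; assign x4 = False.
Set x1 = True and propagate.
  then x3 is forced to True.
  then x2 is forced to False.
  then x6 is forced to False.
Try x5 = True.
  then x7 is forced to False.
So x1=True  x2=False  x3=True  x4=False  x5=True  x6=False  x7=False is a satisfying assignment.

SATISFIABLE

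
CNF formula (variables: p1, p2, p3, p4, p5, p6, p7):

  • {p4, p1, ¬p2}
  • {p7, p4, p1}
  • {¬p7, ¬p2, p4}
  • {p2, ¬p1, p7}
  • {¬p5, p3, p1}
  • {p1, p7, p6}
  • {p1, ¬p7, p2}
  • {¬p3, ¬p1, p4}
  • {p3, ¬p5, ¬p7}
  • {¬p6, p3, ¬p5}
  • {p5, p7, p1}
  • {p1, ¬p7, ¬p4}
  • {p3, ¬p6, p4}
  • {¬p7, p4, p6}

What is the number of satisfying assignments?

23

Split on p1, then p7.
  p1=1, p7=1: p2, p6 free; 3 ways for (p3,p4,p5) × 2^2 = 12.
  p1=1, p7=0: 9 of the 32 assignments to (p2,p3,p4,p5,p6) work.
  p1=0, p7=1: a clause becomes empty — 0.
  p1=0, p7=0: remaining (p2,p3,p4,p5,p6) ∈ {(0,1,1,1,1); (1,1,1,1,1)} — 2.
Total: 12 + 9 + 0 + 2 = 23.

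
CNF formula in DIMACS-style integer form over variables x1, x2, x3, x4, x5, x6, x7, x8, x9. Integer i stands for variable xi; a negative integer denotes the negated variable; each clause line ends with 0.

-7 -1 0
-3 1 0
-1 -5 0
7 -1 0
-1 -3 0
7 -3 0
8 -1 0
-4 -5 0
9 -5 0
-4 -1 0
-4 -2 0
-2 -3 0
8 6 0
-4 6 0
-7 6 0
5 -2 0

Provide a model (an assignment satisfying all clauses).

x1=F, x2=F, x3=F, x4=T, x5=F, x6=T, x7=T, x8=F, x9=T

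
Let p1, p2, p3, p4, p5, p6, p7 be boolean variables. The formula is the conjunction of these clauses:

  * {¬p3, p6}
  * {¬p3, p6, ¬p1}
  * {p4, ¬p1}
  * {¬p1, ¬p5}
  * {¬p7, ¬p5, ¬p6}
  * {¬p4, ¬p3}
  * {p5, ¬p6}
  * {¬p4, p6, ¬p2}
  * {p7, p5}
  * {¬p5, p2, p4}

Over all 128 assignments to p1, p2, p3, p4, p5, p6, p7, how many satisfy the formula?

12

Case analysis on p5 and p6:
  p5=T, p6=T: remaining (p1,p2,p3,p4,p7) ∈ {(F,F,F,T,F); (F,T,F,F,F); (F,T,F,T,F); (F,T,T,F,F)} — 4.
  p5=T, p6=F: remaining (p1,p2,p3,p4,p7) ∈ {(F,F,F,T,F); (F,F,F,T,T); (F,T,F,F,F); (F,T,F,F,T)} — 4.
  p5=F, p6=T: a clause becomes empty — 0.
  p5=F, p6=F: remaining (p1,p2,p3,p4,p7) ∈ {(F,F,F,F,T); (F,F,F,T,T); (F,T,F,F,T); (T,F,F,T,T)} — 4.
Total: 4 + 4 + 0 + 4 = 12.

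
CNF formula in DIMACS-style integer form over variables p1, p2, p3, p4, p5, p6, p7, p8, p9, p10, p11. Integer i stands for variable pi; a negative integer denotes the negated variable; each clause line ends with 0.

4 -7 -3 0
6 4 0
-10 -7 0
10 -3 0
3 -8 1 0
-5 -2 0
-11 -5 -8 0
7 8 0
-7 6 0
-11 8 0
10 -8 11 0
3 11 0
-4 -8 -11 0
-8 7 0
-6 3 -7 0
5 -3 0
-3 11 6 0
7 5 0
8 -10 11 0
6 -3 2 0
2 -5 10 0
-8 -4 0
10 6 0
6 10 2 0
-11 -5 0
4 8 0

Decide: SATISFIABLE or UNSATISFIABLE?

p8 = True:
  propagation gives p7=True, p10=False, p3=False, p1=True; an empty clause results — contradiction.
p8 = False:
  propagation gives p7=True, p10=False, p3=False, p6=True; an empty clause results — contradiction.
Every branch closes, so no satisfying assignment exists.

UNSATISFIABLE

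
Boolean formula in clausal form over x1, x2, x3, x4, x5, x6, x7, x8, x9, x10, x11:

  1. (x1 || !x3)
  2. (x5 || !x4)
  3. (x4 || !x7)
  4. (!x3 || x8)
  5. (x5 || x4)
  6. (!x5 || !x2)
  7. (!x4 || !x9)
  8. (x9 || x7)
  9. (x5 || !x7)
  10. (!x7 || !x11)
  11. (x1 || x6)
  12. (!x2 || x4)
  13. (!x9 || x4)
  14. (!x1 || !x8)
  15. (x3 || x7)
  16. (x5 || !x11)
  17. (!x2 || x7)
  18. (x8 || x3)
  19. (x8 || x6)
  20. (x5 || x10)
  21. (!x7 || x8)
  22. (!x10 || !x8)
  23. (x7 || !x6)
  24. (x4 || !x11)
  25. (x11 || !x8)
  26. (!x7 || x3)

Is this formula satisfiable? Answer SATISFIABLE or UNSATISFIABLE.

x7 = True:
  propagation gives x4=True, x5=True, x2=False, x9=False; an empty clause results — contradiction.
x7 = False:
  propagation gives x9=True, x4=False; an empty clause results — contradiction.
Every branch closes, so no satisfying assignment exists.

UNSATISFIABLE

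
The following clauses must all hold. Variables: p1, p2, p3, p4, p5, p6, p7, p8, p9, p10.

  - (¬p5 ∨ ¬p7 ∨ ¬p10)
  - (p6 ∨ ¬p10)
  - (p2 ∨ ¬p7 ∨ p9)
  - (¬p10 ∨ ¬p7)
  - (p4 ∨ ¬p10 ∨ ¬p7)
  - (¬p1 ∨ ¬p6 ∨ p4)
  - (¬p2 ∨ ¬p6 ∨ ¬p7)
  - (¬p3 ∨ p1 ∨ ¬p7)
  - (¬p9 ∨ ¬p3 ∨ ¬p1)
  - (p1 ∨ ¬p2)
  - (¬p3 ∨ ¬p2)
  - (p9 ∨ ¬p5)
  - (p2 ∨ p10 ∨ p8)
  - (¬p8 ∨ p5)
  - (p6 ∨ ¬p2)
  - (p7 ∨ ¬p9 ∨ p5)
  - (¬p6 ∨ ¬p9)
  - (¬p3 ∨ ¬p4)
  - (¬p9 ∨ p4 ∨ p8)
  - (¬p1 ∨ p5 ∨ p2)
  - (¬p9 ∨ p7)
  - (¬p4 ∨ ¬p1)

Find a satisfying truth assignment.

p1=0, p2=0, p3=0, p4=0, p5=0, p6=1, p7=0, p8=0, p9=0, p10=1

p3 occurs only negated in the remaining clauses — set p3 = False.
Try p1 = False.
  then p2 is forced to False.
The remaining clauses are satisfied by p4 = False, p5 = False, p6 = True, p7 = False, p8 = False, p9 = False, p10 = True.
Check each clause:
  1. (¬p10 ∨ ¬p5 ∨ ¬p7) — ¬p7 is true.
  2. (¬p10 ∨ p6) — p6 is true.
  3. (p2 ∨ ¬p7 ∨ p9) — ¬p7 is true.
  4. (¬p7 ∨ ¬p10) — ¬p7 is true.
  5. (p4 ∨ ¬p7 ∨ ¬p10) — ¬p7 is true.
  6. (p4 ∨ ¬p6 ∨ ¬p1) — ¬p1 is true.
  7. (¬p7 ∨ ¬p6 ∨ ¬p2) — ¬p7 is true.
  8. (p1 ∨ ¬p3 ∨ ¬p7) — ¬p3 is true.
  9. (¬p3 ∨ ¬p9 ∨ ¬p1) — ¬p3 is true.
  10. (p1 ∨ ¬p2) — ¬p2 is true.
  11. (¬p2 ∨ ¬p3) — ¬p3 is true.
  12. (¬p5 ∨ p9) — ¬p5 is true.
  13. (p10 ∨ p2 ∨ p8) — p10 is true.
  14. (¬p8 ∨ p5) — ¬p8 is true.
  15. (p6 ∨ ¬p2) — p6 is true.
  16. (¬p9 ∨ p7 ∨ p5) — ¬p9 is true.
  17. (¬p6 ∨ ¬p9) — ¬p9 is true.
  18. (¬p4 ∨ ¬p3) — ¬p4 is true.
  19. (¬p9 ∨ p4 ∨ p8) — ¬p9 is true.
  20. (p2 ∨ p5 ∨ ¬p1) — ¬p1 is true.
  21. (¬p9 ∨ p7) — ¬p9 is true.
  22. (¬p4 ∨ ¬p1) — ¬p4 is true.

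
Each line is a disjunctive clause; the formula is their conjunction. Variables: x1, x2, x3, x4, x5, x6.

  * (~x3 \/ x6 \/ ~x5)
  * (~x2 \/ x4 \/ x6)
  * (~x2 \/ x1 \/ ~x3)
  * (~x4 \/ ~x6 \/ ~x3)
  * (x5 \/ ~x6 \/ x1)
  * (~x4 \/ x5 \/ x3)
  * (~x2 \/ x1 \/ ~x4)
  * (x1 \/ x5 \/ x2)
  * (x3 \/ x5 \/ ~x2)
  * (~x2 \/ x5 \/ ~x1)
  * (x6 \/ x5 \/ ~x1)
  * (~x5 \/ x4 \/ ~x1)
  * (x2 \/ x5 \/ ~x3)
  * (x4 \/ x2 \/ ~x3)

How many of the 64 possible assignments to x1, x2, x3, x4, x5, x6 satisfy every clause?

10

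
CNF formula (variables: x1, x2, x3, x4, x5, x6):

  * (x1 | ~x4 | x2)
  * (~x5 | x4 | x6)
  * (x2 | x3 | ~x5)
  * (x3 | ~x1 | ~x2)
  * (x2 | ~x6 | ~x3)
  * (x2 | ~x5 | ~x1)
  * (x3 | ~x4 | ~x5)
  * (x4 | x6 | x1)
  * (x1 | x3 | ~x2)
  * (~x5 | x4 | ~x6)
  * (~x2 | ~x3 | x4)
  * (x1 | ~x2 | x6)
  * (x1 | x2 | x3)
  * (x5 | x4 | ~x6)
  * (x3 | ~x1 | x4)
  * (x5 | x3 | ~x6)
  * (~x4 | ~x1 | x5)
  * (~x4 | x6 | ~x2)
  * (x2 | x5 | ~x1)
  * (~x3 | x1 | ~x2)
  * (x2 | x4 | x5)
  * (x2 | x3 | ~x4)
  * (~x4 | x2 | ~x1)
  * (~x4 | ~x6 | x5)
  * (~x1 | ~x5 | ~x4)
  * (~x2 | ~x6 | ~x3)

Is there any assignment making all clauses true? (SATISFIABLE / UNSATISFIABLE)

UNSATISFIABLE

x2 = True:
  x4 = True:
    propagation gives x6=True, x5=True, x3=True; an empty clause results — contradiction.
  x4 = False:
    propagation gives x3=False, x1=False; an empty clause results — contradiction.
x2 = False:
  x4 = True:
    propagation gives x1=True; an empty clause results — contradiction.
  x4 = False:
    propagation gives x5=True, x6=True; an empty clause results — contradiction.
Every branch closes, so no satisfying assignment exists.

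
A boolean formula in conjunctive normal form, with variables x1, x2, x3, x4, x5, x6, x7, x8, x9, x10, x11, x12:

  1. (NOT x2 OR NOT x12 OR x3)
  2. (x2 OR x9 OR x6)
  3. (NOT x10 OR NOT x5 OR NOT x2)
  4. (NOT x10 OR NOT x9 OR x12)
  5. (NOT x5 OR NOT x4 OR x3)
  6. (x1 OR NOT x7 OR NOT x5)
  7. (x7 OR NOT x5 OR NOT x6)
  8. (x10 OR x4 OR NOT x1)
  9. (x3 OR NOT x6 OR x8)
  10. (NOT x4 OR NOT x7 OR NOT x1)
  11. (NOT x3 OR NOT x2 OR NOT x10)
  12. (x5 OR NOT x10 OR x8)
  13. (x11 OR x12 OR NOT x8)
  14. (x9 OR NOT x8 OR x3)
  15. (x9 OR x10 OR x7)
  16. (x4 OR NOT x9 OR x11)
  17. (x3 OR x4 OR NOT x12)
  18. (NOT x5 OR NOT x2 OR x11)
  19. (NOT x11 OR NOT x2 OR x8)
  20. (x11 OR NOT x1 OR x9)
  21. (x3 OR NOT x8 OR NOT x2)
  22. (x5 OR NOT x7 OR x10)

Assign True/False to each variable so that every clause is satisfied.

Set x1 = False and propagate.
Set x2 = False and propagate.
For the remaining variables, x3 = True, x4 = False, x5 = False, x6 = True, x7 = False, x8 = False, x9 = True, x10 = False, x11 = True, x12 = False works.

x1=0, x2=0, x3=1, x4=0, x5=0, x6=1, x7=0, x8=0, x9=1, x10=0, x11=1, x12=0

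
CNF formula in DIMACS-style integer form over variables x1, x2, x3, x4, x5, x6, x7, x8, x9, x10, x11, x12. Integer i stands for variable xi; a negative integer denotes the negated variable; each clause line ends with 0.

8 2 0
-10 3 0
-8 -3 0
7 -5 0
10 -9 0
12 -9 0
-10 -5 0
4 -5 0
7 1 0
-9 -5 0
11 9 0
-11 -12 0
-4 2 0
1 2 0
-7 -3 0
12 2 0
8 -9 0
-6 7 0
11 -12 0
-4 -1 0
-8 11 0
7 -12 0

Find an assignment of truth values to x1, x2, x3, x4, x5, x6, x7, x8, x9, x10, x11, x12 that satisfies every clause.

x1=False, x2=True, x3=False, x4=True, x5=False, x6=True, x7=True, x8=False, x9=False, x10=False, x11=True, x12=False

Check each clause:
  1. (x8 OR x2) — x2 is true.
  2. (x3 OR NOT x10) — NOT x10 is true.
  3. (NOT x8 OR NOT x3) — NOT x8 is true.
  4. (NOT x5 OR x7) — NOT x5 is true.
  5. (x10 OR NOT x9) — NOT x9 is true.
  6. (NOT x9 OR x12) — NOT x9 is true.
  7. (NOT x10 OR NOT x5) — NOT x5 is true.
  8. (x4 OR NOT x5) — NOT x5 is true.
  9. (x7 OR x1) — x7 is true.
  10. (NOT x5 OR NOT x9) — NOT x5 is true.
  11. (x9 OR x11) — x11 is true.
  12. (NOT x12 OR NOT x11) — NOT x12 is true.
  13. (NOT x4 OR x2) — x2 is true.
  14. (x1 OR x2) — x2 is true.
  15. (NOT x3 OR NOT x7) — NOT x3 is true.
  16. (x2 OR x12) — x2 is true.
  17. (NOT x9 OR x8) — NOT x9 is true.
  18. (NOT x6 OR x7) — x7 is true.
  19. (x11 OR NOT x12) — x11 is true.
  20. (NOT x1 OR NOT x4) — NOT x1 is true.
  21. (NOT x8 OR x11) — NOT x8 is true.
  22. (NOT x12 OR x7) — NOT x12 is true.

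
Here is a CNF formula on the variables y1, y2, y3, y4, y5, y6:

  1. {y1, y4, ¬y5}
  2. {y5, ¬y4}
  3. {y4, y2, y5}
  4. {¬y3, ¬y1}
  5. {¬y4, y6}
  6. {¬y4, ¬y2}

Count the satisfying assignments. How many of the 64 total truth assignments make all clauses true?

Case analysis on y4 and y5:
  y4=T, y5=T: remaining (y1,y2,y3,y6) ∈ {(F,F,F,T); (F,F,T,T); (T,F,F,T)} — 3.
  y4=T, y5=F: a clause becomes empty — 0.
  y4=F, y5=T: remaining (y1,y2,y3,y6) ∈ {(T,F,F,F); (T,F,F,T); (T,T,F,F); (T,T,F,T)} — 4.
  y4=F, y5=F: y6 free; 3 ways for (y1,y2,y3) × 2^1 = 6.
Total: 3 + 0 + 4 + 6 = 13.

13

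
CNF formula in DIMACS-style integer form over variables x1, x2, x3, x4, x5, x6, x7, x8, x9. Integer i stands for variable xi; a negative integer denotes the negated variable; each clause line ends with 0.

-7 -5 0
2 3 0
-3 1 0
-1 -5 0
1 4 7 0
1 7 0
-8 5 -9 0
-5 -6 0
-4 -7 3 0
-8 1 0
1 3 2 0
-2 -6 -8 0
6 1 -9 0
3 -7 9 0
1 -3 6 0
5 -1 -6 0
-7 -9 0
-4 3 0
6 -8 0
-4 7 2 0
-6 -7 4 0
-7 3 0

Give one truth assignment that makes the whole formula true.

x1=1, x2=0, x3=1, x4=0, x5=0, x6=0, x7=1, x8=0, x9=0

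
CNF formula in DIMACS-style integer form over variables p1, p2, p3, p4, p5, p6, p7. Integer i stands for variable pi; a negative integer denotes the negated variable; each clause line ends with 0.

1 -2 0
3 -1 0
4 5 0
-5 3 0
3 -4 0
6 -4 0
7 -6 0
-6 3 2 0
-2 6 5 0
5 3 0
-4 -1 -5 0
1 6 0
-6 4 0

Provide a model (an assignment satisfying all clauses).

p1 = False, p2 = False, p3 = True, p4 = True, p5 = True, p6 = True, p7 = True

p3 occurs only positively in the remaining clauses — set p3 = True.
Pure literal: p7 appears only positively; assign p7 = True.
Try p1 = False.
  then p2 is forced to False.
  then p6 is forced to True.
  then p4 is forced to True.
p5 is now unconstrained; take p5 = True.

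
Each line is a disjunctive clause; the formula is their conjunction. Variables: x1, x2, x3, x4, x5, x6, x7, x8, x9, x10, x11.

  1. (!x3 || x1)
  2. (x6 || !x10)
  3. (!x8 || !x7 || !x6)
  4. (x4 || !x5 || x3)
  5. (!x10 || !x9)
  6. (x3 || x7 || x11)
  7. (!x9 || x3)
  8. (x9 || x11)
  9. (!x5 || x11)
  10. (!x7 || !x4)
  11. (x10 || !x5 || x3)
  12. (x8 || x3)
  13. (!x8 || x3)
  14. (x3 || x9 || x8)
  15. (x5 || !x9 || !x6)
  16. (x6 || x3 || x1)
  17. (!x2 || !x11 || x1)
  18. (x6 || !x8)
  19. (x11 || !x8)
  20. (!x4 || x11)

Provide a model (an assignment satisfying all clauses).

x1=True  x2=True  x3=True  x4=False  x5=True  x6=True  x7=False  x8=False  x9=False  x10=True  x11=True

Check each clause:
  1. (!x3 || x1) — x1 is true.
  2. (!x10 || x6) — x6 is true.
  3. (!x6 || !x7 || !x8) — !x8 is true.
  4. (!x5 || x3 || x4) — x3 is true.
  5. (!x10 || !x9) — !x9 is true.
  6. (x3 || x7 || x11) — x11 is true.
  7. (x3 || !x9) — x3 is true.
  8. (x11 || x9) — x11 is true.
  9. (!x5 || x11) — x11 is true.
  10. (!x4 || !x7) — !x7 is true.
  11. (!x5 || x10 || x3) — x3 is true.
  12. (x3 || x8) — x3 is true.
  13. (!x8 || x3) — !x8 is true.
  14. (x9 || x3 || x8) — x3 is true.
  15. (x5 || !x6 || !x9) — x5 is true.
  16. (x3 || x1 || x6) — x1 is true.
  17. (!x2 || !x11 || x1) — x1 is true.
  18. (!x8 || x6) — !x8 is true.
  19. (!x8 || x11) — !x8 is true.
  20. (x11 || !x4) — x11 is true.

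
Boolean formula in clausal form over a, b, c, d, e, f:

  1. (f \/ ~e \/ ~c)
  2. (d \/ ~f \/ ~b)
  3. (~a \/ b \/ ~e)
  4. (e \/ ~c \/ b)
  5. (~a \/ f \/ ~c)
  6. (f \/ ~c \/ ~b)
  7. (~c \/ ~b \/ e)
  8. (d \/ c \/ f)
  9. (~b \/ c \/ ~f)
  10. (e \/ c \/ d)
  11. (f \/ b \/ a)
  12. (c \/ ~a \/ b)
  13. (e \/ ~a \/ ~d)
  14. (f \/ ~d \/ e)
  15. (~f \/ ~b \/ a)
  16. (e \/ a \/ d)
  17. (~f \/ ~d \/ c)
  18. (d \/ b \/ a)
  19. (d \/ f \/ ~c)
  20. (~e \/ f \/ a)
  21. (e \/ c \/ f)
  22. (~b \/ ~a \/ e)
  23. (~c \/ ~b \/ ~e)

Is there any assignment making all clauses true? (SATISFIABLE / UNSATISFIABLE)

SATISFIABLE

Set a = False and propagate.
Set b = False and propagate.
  then f is forced to True.
  then d is forced to True.
  then c is forced to True.
  then e is forced to True.
So a=0, b=0, c=1, d=1, e=1, f=1 is a satisfying assignment.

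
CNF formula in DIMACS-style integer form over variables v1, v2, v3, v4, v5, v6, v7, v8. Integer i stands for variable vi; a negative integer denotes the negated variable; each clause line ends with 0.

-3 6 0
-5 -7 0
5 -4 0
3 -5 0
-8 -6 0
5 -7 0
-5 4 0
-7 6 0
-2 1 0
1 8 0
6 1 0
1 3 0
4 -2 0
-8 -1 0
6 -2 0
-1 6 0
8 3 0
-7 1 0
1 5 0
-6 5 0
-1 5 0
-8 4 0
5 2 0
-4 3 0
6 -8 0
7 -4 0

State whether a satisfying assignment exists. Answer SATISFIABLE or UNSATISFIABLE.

UNSATISFIABLE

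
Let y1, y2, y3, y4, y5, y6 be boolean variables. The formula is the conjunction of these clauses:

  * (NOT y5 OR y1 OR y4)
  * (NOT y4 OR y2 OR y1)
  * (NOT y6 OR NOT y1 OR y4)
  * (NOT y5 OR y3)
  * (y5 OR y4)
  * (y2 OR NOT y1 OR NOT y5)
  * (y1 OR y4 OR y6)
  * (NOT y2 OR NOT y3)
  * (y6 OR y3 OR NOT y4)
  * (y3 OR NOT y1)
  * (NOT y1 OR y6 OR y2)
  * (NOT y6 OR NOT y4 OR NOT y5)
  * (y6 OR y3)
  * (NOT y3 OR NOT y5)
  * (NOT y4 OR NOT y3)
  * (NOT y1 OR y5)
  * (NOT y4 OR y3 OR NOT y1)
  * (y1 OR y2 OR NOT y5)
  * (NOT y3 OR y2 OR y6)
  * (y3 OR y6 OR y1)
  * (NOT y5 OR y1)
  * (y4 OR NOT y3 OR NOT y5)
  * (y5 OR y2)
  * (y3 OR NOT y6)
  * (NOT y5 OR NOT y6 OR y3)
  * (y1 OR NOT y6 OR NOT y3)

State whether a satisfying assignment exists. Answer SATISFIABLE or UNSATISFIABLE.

y3 = True:
  propagation gives y2=False, y5=False; an empty clause results — contradiction.
y3 = False:
  propagation gives y5=False, y4=True, y6=True; an empty clause results — contradiction.
Every branch closes, so no satisfying assignment exists.

UNSATISFIABLE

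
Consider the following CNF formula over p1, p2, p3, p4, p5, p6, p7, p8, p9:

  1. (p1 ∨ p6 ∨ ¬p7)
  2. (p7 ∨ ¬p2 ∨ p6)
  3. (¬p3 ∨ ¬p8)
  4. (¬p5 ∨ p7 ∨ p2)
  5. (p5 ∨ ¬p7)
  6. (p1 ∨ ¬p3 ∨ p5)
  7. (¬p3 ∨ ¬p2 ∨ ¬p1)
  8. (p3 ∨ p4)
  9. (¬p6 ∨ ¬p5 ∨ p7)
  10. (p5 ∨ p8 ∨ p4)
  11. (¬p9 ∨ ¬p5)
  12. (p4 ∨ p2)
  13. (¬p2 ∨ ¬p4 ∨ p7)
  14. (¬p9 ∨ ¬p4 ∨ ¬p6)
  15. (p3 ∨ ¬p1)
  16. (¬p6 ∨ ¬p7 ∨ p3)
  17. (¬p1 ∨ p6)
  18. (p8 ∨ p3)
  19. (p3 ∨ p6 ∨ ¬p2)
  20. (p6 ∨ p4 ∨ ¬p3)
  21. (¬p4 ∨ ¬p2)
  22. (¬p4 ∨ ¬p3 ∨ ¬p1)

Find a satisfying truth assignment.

p1 = F, p2 = T, p3 = T, p4 = F, p5 = T, p6 = T, p7 = T, p8 = F, p9 = F

Check each clause:
  1. (p6 ∨ p1 ∨ ¬p7) — p6 is true.
  2. (¬p2 ∨ p6 ∨ p7) — p7 is true.
  3. (¬p3 ∨ ¬p8) — ¬p8 is true.
  4. (¬p5 ∨ p2 ∨ p7) — p2 is true.
  5. (¬p7 ∨ p5) — p5 is true.
  6. (p1 ∨ p5 ∨ ¬p3) — p5 is true.
  7. (¬p3 ∨ ¬p1 ∨ ¬p2) — ¬p1 is true.
  8. (p4 ∨ p3) — p3 is true.
  9. (¬p6 ∨ ¬p5 ∨ p7) — p7 is true.
  10. (p4 ∨ p5 ∨ p8) — p5 is true.
  11. (¬p9 ∨ ¬p5) — ¬p9 is true.
  12. (p4 ∨ p2) — p2 is true.
  13. (¬p4 ∨ ¬p2 ∨ p7) — ¬p4 is true.
  14. (¬p6 ∨ ¬p4 ∨ ¬p9) — ¬p4 is true.
  15. (p3 ∨ ¬p1) — p3 is true.
  16. (¬p6 ∨ p3 ∨ ¬p7) — p3 is true.
  17. (p6 ∨ ¬p1) — p6 is true.
  18. (p8 ∨ p3) — p3 is true.
  19. (¬p2 ∨ p6 ∨ p3) — p3 is true.
  20. (p6 ∨ ¬p3 ∨ p4) — p6 is true.
  21. (¬p4 ∨ ¬p2) — ¬p4 is true.
  22. (¬p4 ∨ ¬p3 ∨ ¬p1) — ¬p4 is true.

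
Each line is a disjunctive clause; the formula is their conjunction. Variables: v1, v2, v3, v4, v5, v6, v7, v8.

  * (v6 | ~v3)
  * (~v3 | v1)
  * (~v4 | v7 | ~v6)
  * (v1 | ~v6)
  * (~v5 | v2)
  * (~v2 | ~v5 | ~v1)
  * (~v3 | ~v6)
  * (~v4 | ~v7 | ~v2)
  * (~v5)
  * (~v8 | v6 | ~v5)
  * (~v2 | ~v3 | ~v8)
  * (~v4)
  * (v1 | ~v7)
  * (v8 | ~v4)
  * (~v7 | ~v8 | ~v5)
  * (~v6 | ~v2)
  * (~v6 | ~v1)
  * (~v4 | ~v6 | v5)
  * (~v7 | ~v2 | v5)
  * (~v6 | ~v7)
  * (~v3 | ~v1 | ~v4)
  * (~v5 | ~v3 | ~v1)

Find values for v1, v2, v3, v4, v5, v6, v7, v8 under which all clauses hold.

The clause (~v5) is unit: v5 must be False.
The clause (~v4) is unit: v4 must be False.
v3 occurs only negated in the remaining clauses — set v3 = False.
v7 occurs only negated in the remaining clauses — set v7 = False.
Try v1 = False.
  then v6 is forced to False.
v2, v8 are now unconstrained; take v2 = True, v8 = True.
Every clause has at least one true literal under this assignment.

v1 = False, v2 = True, v3 = False, v4 = False, v5 = False, v6 = False, v7 = False, v8 = True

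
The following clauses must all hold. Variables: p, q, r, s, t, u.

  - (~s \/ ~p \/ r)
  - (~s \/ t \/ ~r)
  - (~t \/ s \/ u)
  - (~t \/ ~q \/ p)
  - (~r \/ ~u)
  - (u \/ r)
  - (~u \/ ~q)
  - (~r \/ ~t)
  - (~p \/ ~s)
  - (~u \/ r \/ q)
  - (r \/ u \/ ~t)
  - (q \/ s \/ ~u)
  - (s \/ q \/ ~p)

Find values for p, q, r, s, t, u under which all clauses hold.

Try p = False.
Branch on q: take q = True.
  then t is forced to False.
  then u is forced to False.
  then r is forced to True.
  then s is forced to False.
Every clause has at least one true literal under this assignment.

p=0, q=1, r=1, s=0, t=0, u=0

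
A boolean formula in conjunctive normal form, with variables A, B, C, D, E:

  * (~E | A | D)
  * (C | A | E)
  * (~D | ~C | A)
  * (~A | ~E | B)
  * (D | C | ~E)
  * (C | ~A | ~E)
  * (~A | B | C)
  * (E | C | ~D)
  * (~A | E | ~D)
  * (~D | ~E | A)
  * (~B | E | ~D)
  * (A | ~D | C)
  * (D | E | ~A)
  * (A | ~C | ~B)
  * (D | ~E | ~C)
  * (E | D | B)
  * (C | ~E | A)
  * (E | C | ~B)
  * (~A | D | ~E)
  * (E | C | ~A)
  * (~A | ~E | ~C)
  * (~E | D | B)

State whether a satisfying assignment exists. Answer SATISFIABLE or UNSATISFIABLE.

UNSATISFIABLE

E = True:
  A = True:
    propagation gives B=True, C=True; an empty clause results — contradiction.
  A = False:
    propagation gives D=True; an empty clause results — contradiction.
E = False:
  A = True:
    propagation gives D=False; an empty clause results — contradiction.
  A = False:
    propagation gives C=True, D=False, B=False; an empty clause results — contradiction.
Every branch closes, so no satisfying assignment exists.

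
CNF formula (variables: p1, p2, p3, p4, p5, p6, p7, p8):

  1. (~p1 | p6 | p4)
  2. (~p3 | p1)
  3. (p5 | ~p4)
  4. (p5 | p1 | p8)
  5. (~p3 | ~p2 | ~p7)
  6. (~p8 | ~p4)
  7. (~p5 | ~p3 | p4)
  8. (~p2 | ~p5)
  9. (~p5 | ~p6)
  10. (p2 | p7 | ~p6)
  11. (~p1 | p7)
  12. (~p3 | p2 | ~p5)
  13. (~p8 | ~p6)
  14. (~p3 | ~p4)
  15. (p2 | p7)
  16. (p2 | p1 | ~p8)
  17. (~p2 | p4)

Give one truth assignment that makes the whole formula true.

p3 occurs only negated in the remaining clauses — set p3 = False.
Try p1 = True.
  then p7 is forced to True.
For the remaining variables, p2 = False, p4 = True, p5 = True, p6 = False, p8 = False works.

p1=T, p2=F, p3=F, p4=T, p5=T, p6=F, p7=T, p8=F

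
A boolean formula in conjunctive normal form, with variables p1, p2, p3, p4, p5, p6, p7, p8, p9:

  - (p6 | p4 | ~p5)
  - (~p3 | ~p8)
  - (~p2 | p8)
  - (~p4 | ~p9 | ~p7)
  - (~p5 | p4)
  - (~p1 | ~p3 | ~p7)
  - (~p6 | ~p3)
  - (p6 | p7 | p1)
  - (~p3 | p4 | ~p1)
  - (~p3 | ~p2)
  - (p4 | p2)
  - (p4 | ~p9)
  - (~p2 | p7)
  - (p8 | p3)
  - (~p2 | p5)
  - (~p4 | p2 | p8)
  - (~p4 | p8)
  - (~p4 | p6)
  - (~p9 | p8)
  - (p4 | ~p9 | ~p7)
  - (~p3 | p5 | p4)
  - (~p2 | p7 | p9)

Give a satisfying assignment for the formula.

Set p1 = False and propagate.
Branch on p2: take p2 = True.
  then p8 is forced to True.
  then p3 is forced to False.
  then p7 is forced to True.
  then p5 is forced to True.
  then p4 is forced to True.
  then p9 is forced to False.
  then p6 is forced to True.
Every clause has at least one true literal under this assignment.

p1 = F, p2 = T, p3 = F, p4 = T, p5 = T, p6 = T, p7 = T, p8 = T, p9 = F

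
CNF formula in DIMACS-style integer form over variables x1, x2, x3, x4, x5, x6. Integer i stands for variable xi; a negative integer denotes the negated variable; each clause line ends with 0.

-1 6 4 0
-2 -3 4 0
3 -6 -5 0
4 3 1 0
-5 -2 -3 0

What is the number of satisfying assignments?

32

Case analysis on x3 and x4:
  x3=1, x4=1: x1, x6 free; 3 ways for (x2,x5) × 2^2 = 12.
  x3=1, x4=0: x5 free; 3 ways for (x1,x2,x6) × 2^1 = 6.
  x3=0, x4=1: x1, x2 free; 3 ways for (x5,x6) × 2^2 = 12.
  x3=0, x4=0: remaining (x1,x2,x5,x6) ∈ {(1,0,0,1); (1,1,0,1)} — 2.
Total: 12 + 6 + 12 + 2 = 32.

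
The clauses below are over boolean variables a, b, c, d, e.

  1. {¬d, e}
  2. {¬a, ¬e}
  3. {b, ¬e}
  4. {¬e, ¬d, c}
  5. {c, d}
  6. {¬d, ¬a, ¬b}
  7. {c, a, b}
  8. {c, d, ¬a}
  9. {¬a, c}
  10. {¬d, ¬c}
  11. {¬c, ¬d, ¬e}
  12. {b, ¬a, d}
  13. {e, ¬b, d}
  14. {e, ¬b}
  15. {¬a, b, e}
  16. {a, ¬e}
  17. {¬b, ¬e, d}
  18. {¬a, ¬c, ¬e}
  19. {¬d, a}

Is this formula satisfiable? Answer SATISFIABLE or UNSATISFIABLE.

SATISFIABLE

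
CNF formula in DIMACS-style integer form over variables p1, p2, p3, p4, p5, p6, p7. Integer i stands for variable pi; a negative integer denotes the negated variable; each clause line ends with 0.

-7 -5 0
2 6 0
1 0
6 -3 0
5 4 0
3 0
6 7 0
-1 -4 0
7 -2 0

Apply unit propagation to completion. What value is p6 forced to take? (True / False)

True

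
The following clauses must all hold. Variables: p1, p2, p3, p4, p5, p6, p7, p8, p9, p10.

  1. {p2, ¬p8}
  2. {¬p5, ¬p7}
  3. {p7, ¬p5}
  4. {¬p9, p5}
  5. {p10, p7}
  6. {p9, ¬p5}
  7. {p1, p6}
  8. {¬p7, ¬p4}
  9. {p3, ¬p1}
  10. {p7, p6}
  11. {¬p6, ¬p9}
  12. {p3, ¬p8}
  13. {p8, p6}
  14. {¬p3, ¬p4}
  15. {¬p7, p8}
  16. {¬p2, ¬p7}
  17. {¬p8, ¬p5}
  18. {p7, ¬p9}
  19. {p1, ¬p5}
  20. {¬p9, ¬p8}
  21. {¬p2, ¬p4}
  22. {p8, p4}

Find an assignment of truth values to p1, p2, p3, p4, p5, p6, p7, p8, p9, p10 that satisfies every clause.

p1 = 1, p2 = 1, p3 = 1, p4 = 0, p5 = 0, p6 = 1, p7 = 0, p8 = 1, p9 = 0, p10 = 1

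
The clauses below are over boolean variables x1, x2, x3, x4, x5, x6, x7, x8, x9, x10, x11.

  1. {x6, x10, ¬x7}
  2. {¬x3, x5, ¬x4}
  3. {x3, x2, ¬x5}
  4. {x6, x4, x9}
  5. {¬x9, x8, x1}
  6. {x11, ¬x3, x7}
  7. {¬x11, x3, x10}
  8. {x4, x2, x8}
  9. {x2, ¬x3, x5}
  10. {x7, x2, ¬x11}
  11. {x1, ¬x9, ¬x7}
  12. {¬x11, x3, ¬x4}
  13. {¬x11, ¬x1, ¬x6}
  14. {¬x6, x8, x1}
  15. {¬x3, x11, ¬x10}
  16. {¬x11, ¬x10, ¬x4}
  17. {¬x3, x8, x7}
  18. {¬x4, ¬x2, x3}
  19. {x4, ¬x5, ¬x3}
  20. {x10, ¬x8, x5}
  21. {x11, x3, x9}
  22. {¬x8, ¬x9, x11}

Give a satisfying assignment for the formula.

x1=T, x2=T, x3=F, x4=F, x5=F, x6=F, x7=F, x8=T, x9=T, x10=T, x11=T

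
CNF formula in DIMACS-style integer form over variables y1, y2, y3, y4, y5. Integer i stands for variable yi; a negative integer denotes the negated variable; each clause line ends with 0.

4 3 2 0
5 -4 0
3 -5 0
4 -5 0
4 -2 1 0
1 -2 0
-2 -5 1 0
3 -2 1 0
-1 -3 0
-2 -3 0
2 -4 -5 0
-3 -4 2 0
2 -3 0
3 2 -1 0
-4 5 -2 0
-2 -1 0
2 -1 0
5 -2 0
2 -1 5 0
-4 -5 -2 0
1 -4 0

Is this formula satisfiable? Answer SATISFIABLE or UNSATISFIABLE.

UNSATISFIABLE

y2 = True:
  propagation gives y1=True; an empty clause results — contradiction.
y2 = False:
  propagation gives y3=False, y4=True, y5=True; an empty clause results — contradiction.
Every branch closes, so no satisfying assignment exists.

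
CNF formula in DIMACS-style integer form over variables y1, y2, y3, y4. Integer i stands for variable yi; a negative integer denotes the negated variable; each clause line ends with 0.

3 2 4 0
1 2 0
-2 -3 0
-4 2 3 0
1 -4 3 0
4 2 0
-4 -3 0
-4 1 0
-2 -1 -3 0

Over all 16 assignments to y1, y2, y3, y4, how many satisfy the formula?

3

The models are:
  y1=F y2=T y3=F y4=F
  y1=T y2=T y3=F y4=F
  y1=T y2=T y3=F y4=T
Count: 3.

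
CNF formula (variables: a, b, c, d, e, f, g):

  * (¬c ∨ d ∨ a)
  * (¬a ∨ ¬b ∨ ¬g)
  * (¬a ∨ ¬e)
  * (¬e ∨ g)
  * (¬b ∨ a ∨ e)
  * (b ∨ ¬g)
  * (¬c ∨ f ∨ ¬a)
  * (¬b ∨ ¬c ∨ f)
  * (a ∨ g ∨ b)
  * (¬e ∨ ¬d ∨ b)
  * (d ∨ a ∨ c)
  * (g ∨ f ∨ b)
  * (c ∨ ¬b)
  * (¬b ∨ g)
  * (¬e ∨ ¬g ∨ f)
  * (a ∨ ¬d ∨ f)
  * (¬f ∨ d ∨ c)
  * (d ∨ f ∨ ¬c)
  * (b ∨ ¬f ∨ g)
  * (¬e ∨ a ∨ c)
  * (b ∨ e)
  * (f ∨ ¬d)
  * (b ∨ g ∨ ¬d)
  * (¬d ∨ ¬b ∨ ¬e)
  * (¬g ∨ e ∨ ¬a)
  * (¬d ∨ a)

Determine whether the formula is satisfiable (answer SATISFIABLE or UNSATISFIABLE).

b = True:
  propagation gives c=True, f=True, g=True, a=False; an empty clause results — contradiction.
b = False:
  propagation gives g=False, e=False; an empty clause results — contradiction.
Every branch closes, so no satisfying assignment exists.

UNSATISFIABLE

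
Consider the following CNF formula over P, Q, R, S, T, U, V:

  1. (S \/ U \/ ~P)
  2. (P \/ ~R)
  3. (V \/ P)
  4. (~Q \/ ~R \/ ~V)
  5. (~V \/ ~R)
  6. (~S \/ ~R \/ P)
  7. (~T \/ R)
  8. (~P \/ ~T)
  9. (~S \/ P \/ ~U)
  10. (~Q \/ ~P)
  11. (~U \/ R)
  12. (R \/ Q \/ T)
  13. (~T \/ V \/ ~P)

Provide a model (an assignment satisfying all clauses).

P=False, Q=True, R=False, S=True, T=False, U=False, V=True

Try P = False.
  then R is forced to False.
  then V is forced to True.
  then T is forced to False.
  then U is forced to False.
  then Q is forced to True.
S is now unconstrained; take S = True.
Check each clause:
  1. (~P \/ S \/ U) — S is true.
  2. (~R \/ P) — ~R is true.
  3. (V \/ P) — V is true.
  4. (~Q \/ ~V \/ ~R) — ~R is true.
  5. (~R \/ ~V) — ~R is true.
  6. (P \/ ~S \/ ~R) — ~R is true.
  7. (R \/ ~T) — ~T is true.
  8. (~P \/ ~T) — ~T is true.
  9. (~S \/ ~U \/ P) — ~U is true.
  10. (~P \/ ~Q) — ~P is true.
  11. (R \/ ~U) — ~U is true.
  12. (Q \/ R \/ T) — Q is true.
  13. (~P \/ V \/ ~T) — ~T is true.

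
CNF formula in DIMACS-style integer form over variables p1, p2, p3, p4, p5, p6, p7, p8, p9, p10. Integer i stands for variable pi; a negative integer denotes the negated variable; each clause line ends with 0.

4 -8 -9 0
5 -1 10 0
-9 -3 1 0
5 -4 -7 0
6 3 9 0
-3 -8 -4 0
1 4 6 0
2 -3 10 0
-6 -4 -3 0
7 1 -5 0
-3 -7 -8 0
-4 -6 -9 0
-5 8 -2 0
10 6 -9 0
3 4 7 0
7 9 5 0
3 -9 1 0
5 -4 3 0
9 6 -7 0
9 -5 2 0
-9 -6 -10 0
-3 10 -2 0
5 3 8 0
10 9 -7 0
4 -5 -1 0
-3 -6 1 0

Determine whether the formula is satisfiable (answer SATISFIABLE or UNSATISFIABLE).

SATISFIABLE

Try p1 = True.
Branch on p2: take p2 = True.
The remaining clauses are satisfied by p3 = False, p4 = True, p5 = True, p6 = True, p7 = False, p8 = True, p9 = False, p10 = True.
So p1=True, p2=True, p3=False, p4=True, p5=True, p6=True, p7=False, p8=True, p9=False, p10=True is a satisfying assignment.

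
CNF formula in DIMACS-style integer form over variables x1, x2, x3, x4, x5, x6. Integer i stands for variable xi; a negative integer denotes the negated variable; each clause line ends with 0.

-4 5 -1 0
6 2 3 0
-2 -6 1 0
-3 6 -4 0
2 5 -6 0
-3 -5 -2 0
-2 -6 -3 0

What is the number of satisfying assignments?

Case analysis on x2 and x6:
  x2=T, x6=T: remaining (x1,x3,x4,x5) ∈ {(T,F,F,F); (T,F,F,T); (T,F,T,T)} — 3.
  x2=T, x6=F: 9 of the 16 assignments to (x1,x3,x4,x5) work.
  x2=F, x6=T: forces x5=T; x1, x3, x4 free → 2^3 = 8.
  x2=F, x6=F: remaining (x1,x3,x4,x5) ∈ {(F,T,F,F); (F,T,F,T); (T,T,F,F); (T,T,F,T)} — 4.
Total: 3 + 9 + 8 + 4 = 24.

24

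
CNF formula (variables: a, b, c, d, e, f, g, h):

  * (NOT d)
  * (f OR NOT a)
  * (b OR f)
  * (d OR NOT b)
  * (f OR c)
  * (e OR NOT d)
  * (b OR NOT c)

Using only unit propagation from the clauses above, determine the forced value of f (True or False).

Unit clause (NOT d) sets d = False.
From (d OR NOT b) and d = False: b = False.
(b OR f) with b = False leaves only f, so f = True.

True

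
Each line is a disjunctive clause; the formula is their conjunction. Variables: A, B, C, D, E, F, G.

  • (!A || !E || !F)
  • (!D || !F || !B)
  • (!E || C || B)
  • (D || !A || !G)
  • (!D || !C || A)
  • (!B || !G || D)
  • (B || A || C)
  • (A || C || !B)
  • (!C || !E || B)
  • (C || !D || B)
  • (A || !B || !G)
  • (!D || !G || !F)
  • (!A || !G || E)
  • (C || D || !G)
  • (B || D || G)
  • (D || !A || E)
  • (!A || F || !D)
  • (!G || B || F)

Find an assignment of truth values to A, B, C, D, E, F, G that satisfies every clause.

Try A = False.
The remaining clauses are satisfied by B = True, C = True, D = False, E = False, F = True, G = False.
Check each clause:
  1. (!A || !E || !F) — !E is true.
  2. (!B || !D || !F) — !D is true.
  3. (!E || B || C) — B is true.
  4. (D || !A || !G) — !G is true.
  5. (A || !C || !D) — !D is true.
  6. (D || !B || !G) — !G is true.
  7. (C || B || A) — B is true.
  8. (!B || C || A) — C is true.
  9. (B || !E || !C) — B is true.
  10. (C || !D || B) — B is true.
  11. (!G || A || !B) — !G is true.
  12. (!D || !F || !G) — !G is true.
  13. (!G || E || !A) — !G is true.
  14. (D || !G || C) — !G is true.
  15. (G || B || D) — B is true.
  16. (E || D || !A) — !A is true.
  17. (F || !A || !D) — !D is true.
  18. (B || F || !G) — !G is true.

A = 0  B = 1  C = 1  D = 0  E = 0  F = 1  G = 0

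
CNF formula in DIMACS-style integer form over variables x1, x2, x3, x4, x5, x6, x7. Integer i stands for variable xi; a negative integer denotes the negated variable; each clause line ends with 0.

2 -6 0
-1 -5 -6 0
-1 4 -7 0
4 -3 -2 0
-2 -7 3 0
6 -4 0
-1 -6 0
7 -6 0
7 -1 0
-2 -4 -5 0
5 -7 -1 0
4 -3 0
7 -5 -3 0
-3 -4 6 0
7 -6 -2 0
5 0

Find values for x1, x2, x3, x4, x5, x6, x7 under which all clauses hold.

x1 = F, x2 = F, x3 = F, x4 = F, x5 = T, x6 = F, x7 = F

The clause (x5) is unit: x5 must be True.
x1 occurs only negated in the remaining clauses — set x1 = False.
Branch on x2: take x2 = False.
  then x6 is forced to False.
  then x4 is forced to False.
  then x3 is forced to False.
x7 is now unconstrained; take x7 = False.
Every clause has at least one true literal under this assignment.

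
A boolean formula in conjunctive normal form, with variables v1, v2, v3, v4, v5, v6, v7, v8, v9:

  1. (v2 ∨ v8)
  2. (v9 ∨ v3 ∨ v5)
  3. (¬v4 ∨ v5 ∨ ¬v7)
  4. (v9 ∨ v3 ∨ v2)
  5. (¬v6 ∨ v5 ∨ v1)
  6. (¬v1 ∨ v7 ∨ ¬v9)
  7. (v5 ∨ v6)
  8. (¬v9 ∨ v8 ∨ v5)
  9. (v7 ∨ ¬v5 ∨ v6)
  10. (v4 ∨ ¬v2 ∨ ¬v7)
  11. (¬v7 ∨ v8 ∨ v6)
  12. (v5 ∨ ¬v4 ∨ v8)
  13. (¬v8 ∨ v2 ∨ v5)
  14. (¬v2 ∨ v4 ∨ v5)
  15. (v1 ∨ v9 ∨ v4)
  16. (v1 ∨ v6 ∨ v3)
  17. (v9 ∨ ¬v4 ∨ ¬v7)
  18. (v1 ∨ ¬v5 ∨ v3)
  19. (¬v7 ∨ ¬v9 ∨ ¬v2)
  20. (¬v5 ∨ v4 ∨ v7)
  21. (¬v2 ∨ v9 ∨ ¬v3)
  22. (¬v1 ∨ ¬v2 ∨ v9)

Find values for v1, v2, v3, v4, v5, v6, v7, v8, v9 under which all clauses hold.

Branch on v1: take v1 = True.
Branch on v2: take v2 = False.
  then v8 is forced to True.
  then v5 is forced to True.
For the remaining variables, v3 = True, v4 = False, v6 = False, v7 = True, v9 = False works.

v1=True  v2=False  v3=True  v4=False  v5=True  v6=False  v7=True  v8=True  v9=False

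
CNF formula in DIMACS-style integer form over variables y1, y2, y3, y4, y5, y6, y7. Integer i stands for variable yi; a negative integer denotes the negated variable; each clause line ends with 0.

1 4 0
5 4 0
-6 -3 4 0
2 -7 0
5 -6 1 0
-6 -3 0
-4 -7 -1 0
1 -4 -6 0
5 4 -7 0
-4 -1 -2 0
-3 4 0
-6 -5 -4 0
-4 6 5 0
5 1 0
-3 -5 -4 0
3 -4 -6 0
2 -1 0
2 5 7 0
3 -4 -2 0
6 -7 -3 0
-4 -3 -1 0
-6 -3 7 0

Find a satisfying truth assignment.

Try y1 = True.
  then y2 is forced to True.
  then y4 is forced to False.
  then y5 is forced to True.
  then y3 is forced to False.
y6, y7 are now unconstrained; take y6 = True, y7 = True.
Every clause has at least one true literal under this assignment.
Check each clause:
  1. (y1 || y4) — y1 is true.
  2. (y4 || y5) — y5 is true.
  3. (!y3 || y4 || !y6) — !y3 is true.
  4. (y2 || !y7) — y2 is true.
  5. (y1 || y5 || !y6) — y1 is true.
  6. (!y3 || !y6) — !y3 is true.
  7. (!y4 || !y7 || !y1) — !y4 is true.
  8. (y1 || !y6 || !y4) — y1 is true.
  9. (!y7 || y5 || y4) — y5 is true.
  10. (!y1 || !y4 || !y2) — !y4 is true.
  11. (!y3 || y4) — !y3 is true.
  12. (!y4 || !y5 || !y6) — !y4 is true.
  13. (!y4 || y6 || y5) — !y4 is true.
  14. (y1 || y5) — y1 is true.
  15. (!y4 || !y5 || !y3) — !y4 is true.
  16. (!y6 || y3 || !y4) — !y4 is true.
  17. (y2 || !y1) — y2 is true.
  18. (y2 || y5 || y7) — y2 is true.
  19. (y3 || !y2 || !y4) — !y4 is true.
  20. (!y7 || !y3 || y6) — !y3 is true.
  21. (!y4 || !y3 || !y1) — !y4 is true.
  22. (!y6 || y7 || !y3) — !y3 is true.

y1=T  y2=T  y3=F  y4=F  y5=T  y6=T  y7=T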